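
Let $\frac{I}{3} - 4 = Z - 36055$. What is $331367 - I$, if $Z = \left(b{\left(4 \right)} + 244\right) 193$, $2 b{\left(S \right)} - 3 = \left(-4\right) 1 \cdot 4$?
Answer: $\frac{604015}{2} \approx 3.0201 \cdot 10^{5}$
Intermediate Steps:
$b{\left(S \right)} = - \frac{13}{2}$ ($b{\left(S \right)} = \frac{3}{2} + \frac{\left(-4\right) 1 \cdot 4}{2} = \frac{3}{2} + \frac{\left(-4\right) 4}{2} = \frac{3}{2} + \frac{1}{2} \left(-16\right) = \frac{3}{2} - 8 = - \frac{13}{2}$)
$Z = \frac{91675}{2}$ ($Z = \left(- \frac{13}{2} + 244\right) 193 = \frac{475}{2} \cdot 193 = \frac{91675}{2} \approx 45838.0$)
$I = \frac{58719}{2}$ ($I = 12 + 3 \left(\frac{91675}{2} - 36055\right) = 12 + 3 \cdot \frac{19565}{2} = 12 + \frac{58695}{2} = \frac{58719}{2} \approx 29360.0$)
$331367 - I = 331367 - \frac{58719}{2} = \frac{604015}{2}$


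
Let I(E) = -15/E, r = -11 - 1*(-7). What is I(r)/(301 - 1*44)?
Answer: 15/1028 ≈ 0.014591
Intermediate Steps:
r = -4 (r = -11 + 7 = -4)
I(r)/(301 - 1*44) = (-15/(-4))/(301 - 1*44) = (-15*(-1/4))/(301 - 44) = (15/4)/257 = (15/4)*(1/257) = 15/1028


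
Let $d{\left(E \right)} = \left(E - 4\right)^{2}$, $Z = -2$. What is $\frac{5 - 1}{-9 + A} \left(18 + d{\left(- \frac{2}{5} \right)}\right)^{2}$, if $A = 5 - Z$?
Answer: $- \frac{1744712}{625} \approx -2791.5$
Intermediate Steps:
$A = 7$ ($A = 5 - -2 = 5 + 2 = 7$)
$d{\left(E \right)} = \left(-4 + E\right)^{2}$
$\frac{5 - 1}{-9 + A} \left(18 + d{\left(- \frac{2}{5} \right)}\right)^{2} = \frac{5 - 1}{-9 + 7} \left(18 + \left(-4 - \frac{2}{5}\right)^{2}\right)^{2} = \frac{4}{-2} \left(18 + \left(-4 - \frac{2}{5}\right)^{2}\right)^{2} = 4 \left(- \frac{1}{2}\right) \left(18 + \left(-4 - \frac{2}{5}\right)^{2}\right)^{2} = - 2 \left(18 + \left(- \frac{22}{5}\right)^{2}\right)^{2} = - 2 \left(18 + \frac{484}{25}\right)^{2} = - 2 \left(\frac{934}{25}\right)^{2} = \left(-2\right) \frac{872356}{625} = - \frac{1744712}{625}$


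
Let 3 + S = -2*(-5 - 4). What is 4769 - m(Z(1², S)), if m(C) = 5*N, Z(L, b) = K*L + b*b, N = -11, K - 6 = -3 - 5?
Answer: 4824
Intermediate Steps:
K = -2 (K = 6 + (-3 - 5) = 6 - 8 = -2)
S = 15 (S = -3 - 2*(-5 - 4) = -3 - 2*(-9) = -3 + 18 = 15)
Z(L, b) = b² - 2*L (Z(L, b) = -2*L + b*b = -2*L + b² = b² - 2*L)
m(C) = -55 (m(C) = 5*(-11) = -55)
4769 - m(Z(1², S)) = 4769 - 1*(-55) = 4769 + 55 = 4824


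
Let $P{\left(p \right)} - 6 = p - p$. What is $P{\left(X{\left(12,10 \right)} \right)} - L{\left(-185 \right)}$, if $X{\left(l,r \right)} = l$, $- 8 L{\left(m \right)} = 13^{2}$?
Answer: $\frac{217}{8} \approx 27.125$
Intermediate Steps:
$L{\left(m \right)} = - \frac{169}{8}$ ($L{\left(m \right)} = - \frac{13^{2}}{8} = \left(- \frac{1}{8}\right) 169 = - \frac{169}{8}$)
$P{\left(p \right)} = 6$ ($P{\left(p \right)} = 6 + \left(p - p\right) = 6 + 0 = 6$)
$P{\left(X{\left(12,10 \right)} \right)} - L{\left(-185 \right)} = 6 - - \frac{169}{8} = 6 + \frac{169}{8} = \frac{217}{8}$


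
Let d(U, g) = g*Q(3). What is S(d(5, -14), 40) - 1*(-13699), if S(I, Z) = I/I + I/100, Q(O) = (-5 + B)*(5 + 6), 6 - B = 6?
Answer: 137077/10 ≈ 13708.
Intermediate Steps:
B = 0 (B = 6 - 1*6 = 6 - 6 = 0)
Q(O) = -55 (Q(O) = (-5 + 0)*(5 + 6) = -5*11 = -55)
d(U, g) = -55*g (d(U, g) = g*(-55) = -55*g)
S(I, Z) = 1 + I/100 (S(I, Z) = 1 + I*(1/100) = 1 + I/100)
S(d(5, -14), 40) - 1*(-13699) = (1 + (-55*(-14))/100) - 1*(-13699) = (1 + (1/100)*770) + 13699 = (1 + 77/10) + 13699 = 87/10 + 13699 = 137077/10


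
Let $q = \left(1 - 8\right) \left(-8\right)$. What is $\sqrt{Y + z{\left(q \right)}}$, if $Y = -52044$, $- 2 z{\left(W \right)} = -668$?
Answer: $i \sqrt{51710} \approx 227.4 i$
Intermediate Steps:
$q = 56$ ($q = \left(-7\right) \left(-8\right) = 56$)
$z{\left(W \right)} = 334$ ($z{\left(W \right)} = \left(- \frac{1}{2}\right) \left(-668\right) = 334$)
$\sqrt{Y + z{\left(q \right)}} = \sqrt{-52044 + 334} = \sqrt{-51710} = i \sqrt{51710}$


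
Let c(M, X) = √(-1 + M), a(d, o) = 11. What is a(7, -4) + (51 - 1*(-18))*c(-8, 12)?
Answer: 11 + 207*I ≈ 11.0 + 207.0*I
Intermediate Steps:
a(7, -4) + (51 - 1*(-18))*c(-8, 12) = 11 + (51 - 1*(-18))*√(-1 - 8) = 11 + (51 + 18)*√(-9) = 11 + 69*(3*I) = 11 + 207*I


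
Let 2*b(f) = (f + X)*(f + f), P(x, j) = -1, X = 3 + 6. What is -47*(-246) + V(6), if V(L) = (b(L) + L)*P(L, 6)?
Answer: 11466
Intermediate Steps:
X = 9
b(f) = f*(9 + f) (b(f) = ((f + 9)*(f + f))/2 = ((9 + f)*(2*f))/2 = (2*f*(9 + f))/2 = f*(9 + f))
V(L) = -L - L*(9 + L) (V(L) = (L*(9 + L) + L)*(-1) = (L + L*(9 + L))*(-1) = -L - L*(9 + L))
-47*(-246) + V(6) = -47*(-246) + 6*(-10 - 1*6) = 11562 + 6*(-10 - 6) = 11562 + 6*(-16) = 11562 - 96 = 11466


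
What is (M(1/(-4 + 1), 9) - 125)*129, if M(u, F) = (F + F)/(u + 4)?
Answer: -170409/11 ≈ -15492.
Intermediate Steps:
M(u, F) = 2*F/(4 + u) (M(u, F) = (2*F)/(4 + u) = 2*F/(4 + u))
(M(1/(-4 + 1), 9) - 125)*129 = (2*9/(4 + 1/(-4 + 1)) - 125)*129 = (2*9/(4 + 1/(-3)) - 125)*129 = (2*9/(4 - 1/3) - 125)*129 = (2*9/(11/3) - 125)*129 = (2*9*(3/11) - 125)*129 = (54/11 - 125)*129 = -1321/11*129 = -170409/11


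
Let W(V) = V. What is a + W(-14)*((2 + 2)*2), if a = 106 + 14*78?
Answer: 1086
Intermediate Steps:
a = 1198 (a = 106 + 1092 = 1198)
a + W(-14)*((2 + 2)*2) = 1198 - 14*(2 + 2)*2 = 1198 - 56*2 = 1198 - 14*8 = 1198 - 112 = 1086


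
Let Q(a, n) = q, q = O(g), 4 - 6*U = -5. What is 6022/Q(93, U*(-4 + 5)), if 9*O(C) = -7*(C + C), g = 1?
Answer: -27099/7 ≈ -3871.3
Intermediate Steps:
U = 3/2 (U = ⅔ - ⅙*(-5) = ⅔ + ⅚ = 3/2 ≈ 1.5000)
O(C) = -14*C/9 (O(C) = (-7*(C + C))/9 = (-14*C)/9 = -14*C/9)
q = -14/9 (q = -14/9*1 = -14/9 ≈ -1.5556)
Q(a, n) = -14/9
6022/Q(93, U*(-4 + 5)) = 6022/(-14/9) = 6022*(-9/14) = -27099/7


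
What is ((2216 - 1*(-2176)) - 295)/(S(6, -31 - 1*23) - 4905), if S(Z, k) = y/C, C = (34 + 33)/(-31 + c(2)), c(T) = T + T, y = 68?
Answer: -274499/330471 ≈ -0.83063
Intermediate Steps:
c(T) = 2*T
C = -67/27 (C = (34 + 33)/(-31 + 2*2) = 67/(-31 + 4) = 67/(-27) = 67*(-1/27) = -67/27 ≈ -2.4815)
S(Z, k) = -1836/67 (S(Z, k) = 68/(-67/27) = 68*(-27/67) = -1836/67)
((2216 - 1*(-2176)) - 295)/(S(6, -31 - 1*23) - 4905) = ((2216 - 1*(-2176)) - 295)/(-1836/67 - 4905) = ((2216 + 2176) - 295)/(-330471/67) = (4392 - 295)*(-67/330471) = 4097*(-67/330471) = -274499/330471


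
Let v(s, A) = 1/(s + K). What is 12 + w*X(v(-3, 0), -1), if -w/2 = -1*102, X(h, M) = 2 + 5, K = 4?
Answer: 1440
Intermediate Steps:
v(s, A) = 1/(4 + s) (v(s, A) = 1/(s + 4) = 1/(4 + s))
X(h, M) = 7
w = 204 (w = -(-2)*102 = -2*(-102) = 204)
12 + w*X(v(-3, 0), -1) = 12 + 204*7 = 12 + 1428 = 1440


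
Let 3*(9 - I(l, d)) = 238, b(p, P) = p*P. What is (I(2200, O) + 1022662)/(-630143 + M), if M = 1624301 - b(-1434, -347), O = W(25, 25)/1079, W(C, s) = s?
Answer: 613555/297936 ≈ 2.0594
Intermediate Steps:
b(p, P) = P*p
O = 25/1079 ≈ 0.023170
I(l, d) = -211/3 (I(l, d) = 9 - ⅓*238 = 9 - 238/3 = -211/3)
M = 1126703 (M = 1624301 - (-347)*(-1434) = 1624301 - 1*497598 = 1624301 - 497598 = 1126703)
(I(2200, O) + 1022662)/(-630143 + M) = (-211/3 + 1022662)/(-630143 + 1126703) = (3067775/3)/496560 = (3067775/3)*(1/496560) = 613555/297936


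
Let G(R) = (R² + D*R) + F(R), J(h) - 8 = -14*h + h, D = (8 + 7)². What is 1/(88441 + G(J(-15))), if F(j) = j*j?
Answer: 1/216534 ≈ 4.6182e-6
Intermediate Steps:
D = 225 (D = 15² = 225)
J(h) = 8 - 13*h (J(h) = 8 + (-14*h + h) = 8 - 13*h)
F(j) = j²
G(R) = 2*R² + 225*R (G(R) = (R² + 225*R) + R² = 2*R² + 225*R)
1/(88441 + G(J(-15))) = 1/(88441 + (8 - 13*(-15))*(225 + 2*(8 - 13*(-15)))) = 1/(88441 + (8 + 195)*(225 + 2*(8 + 195))) = 1/(88441 + 203*(225 + 2*203)) = 1/(88441 + 203*(225 + 406)) = 1/(88441 + 203*631) = 1/(88441 + 128093) = 1/216534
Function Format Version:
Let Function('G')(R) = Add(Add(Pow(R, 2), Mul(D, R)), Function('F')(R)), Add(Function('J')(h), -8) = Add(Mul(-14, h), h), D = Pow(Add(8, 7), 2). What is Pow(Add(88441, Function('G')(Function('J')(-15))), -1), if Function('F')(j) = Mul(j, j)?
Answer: Rational(1, 216534) ≈ 4.6182e-6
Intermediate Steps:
D = 225 (D = Pow(15, 2) = 225)
Function('J')(h) = Add(8, Mul(-13, h)) (Function('J')(h) = Add(8, Add(Mul(-14, h), h)) = Add(8, Mul(-13, h)))
Function('F')(j) = Pow(j, 2)
Function('G')(R) = Add(Mul(2, Pow(R, 2)), Mul(225, R)) (Function('G')(R) = Add(Add(Pow(R, 2), Mul(225, R)), Pow(R, 2)) = Add(Mul(2, Pow(R, 2)), Mul(225, R)))
Pow(Add(88441, Function('G')(Function('J')(-15))), -1) = Pow(Add(88441, Mul(Add(8, Mul(-13, -15)), Add(225, Mul(2, Add(8, Mul(-13, -15)))))), -1) = Pow(Add(88441, Mul(Add(8, 195), Add(225, Mul(2, Add(8, 195))))), -1) = Pow(Add(88441, Mul(203, Add(225, Mul(2, 203)))), -1) = Pow(Add(88441, Mul(203, Add(225, 406))), -1) = Pow(Add(88441, Mul(203, 631)), -1) = Pow(Add(88441, 128093), -1) = Pow(216534, -1) = Rational(1, 216534)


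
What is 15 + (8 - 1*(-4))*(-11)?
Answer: -117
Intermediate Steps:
15 + (8 - 1*(-4))*(-11) = 15 + (8 + 4)*(-11) = 15 + 12*(-11) = 15 - 132 = -117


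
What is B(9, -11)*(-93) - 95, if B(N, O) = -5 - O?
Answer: -653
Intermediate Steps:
B(9, -11)*(-93) - 95 = (-5 - 1*(-11))*(-93) - 95 = (-5 + 11)*(-93) - 95 = 6*(-93) - 95 = -558 - 95 = -653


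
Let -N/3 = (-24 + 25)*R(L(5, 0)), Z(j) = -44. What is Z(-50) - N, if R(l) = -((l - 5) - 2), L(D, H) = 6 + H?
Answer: -41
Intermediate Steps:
R(l) = 7 - l (R(l) = -((-5 + l) - 2) = -(-7 + l) = 7 - l)
N = -3 (N = -3*(-24 + 25)*(7 - (6 + 0)) = -3*(7 - 1*6) = -3*(7 - 6) = -3 ≈ -3.0000)
Z(-50) - N = -44 - 1*(-3) = -44 + 3 = -41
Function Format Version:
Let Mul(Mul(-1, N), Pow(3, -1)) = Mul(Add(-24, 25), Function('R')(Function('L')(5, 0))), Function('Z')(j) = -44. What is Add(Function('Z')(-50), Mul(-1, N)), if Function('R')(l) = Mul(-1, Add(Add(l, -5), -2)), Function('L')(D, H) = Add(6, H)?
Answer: -41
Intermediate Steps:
Function('R')(l) = Add(7, Mul(-1, l)) (Function('R')(l) = Mul(-1, Add(Add(-5, l), -2)) = Mul(-1, Add(-7, l)) = Add(7, Mul(-1, l)))
N = -3 (N = Mul(-3, Mul(Add(-24, 25), Add(7, Mul(-1, Add(6, 0))))) = Mul(-3, Mul(1, Add(7, Mul(-1, 6)))) = Mul(-3, Mul(1, Add(7, -6))) = Mul(-3, Mul(1, 1)) = Mul(-3, 1) = -3)
Add(Function('Z')(-50), Mul(-1, N)) = Add(-44, Mul(-1, -3)) = Add(-44, 3) = -41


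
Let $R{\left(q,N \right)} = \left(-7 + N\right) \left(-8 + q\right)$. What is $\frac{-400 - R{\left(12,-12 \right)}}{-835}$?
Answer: $\frac{324}{835} \approx 0.38802$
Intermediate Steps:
$R{\left(q,N \right)} = \left(-8 + q\right) \left(-7 + N\right)$
$\frac{-400 - R{\left(12,-12 \right)}}{-835} = \frac{-400 - \left(56 - -96 - 84 - 144\right)}{-835} = \left(-400 - \left(56 + 96 - 84 - 144\right)\right) \left(- \frac{1}{835}\right) = \left(-400 - -76\right) \left(- \frac{1}{835}\right) = \left(-400 + 76\right) \left(- \frac{1}{835}\right) = \left(-324\right) \left(- \frac{1}{835}\right) = \frac{324}{835}$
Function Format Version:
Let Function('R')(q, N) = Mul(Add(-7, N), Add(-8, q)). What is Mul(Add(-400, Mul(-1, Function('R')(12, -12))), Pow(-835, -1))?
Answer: Rational(324, 835) ≈ 0.38802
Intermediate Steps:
Function('R')(q, N) = Mul(Add(-8, q), Add(-7, N))
Mul(Add(-400, Mul(-1, Function('R')(12, -12))), Pow(-835, -1)) = Mul(Add(-400, Mul(-1, Add(56, Mul(-8, -12), Mul(-7, 12), Mul(-12, 12)))), Pow(-835, -1)) = Mul(Add(-400, Mul(-1, Add(56, 96, -84, -144))), Rational(-1, 835)) = Mul(Add(-400, Mul(-1, -76)), Rational(-1, 835)) = Mul(Add(-400, 76), Rational(-1, 835)) = Mul(-324, Rational(-1, 835)) = Rational(324, 835)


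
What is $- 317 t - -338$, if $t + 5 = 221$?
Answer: $-68134$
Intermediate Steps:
$t = 216$ ($t = -5 + 221 = 216$)
$- 317 t - -338 = \left(-317\right) 216 - -338 = -68472 + 338 = -68134$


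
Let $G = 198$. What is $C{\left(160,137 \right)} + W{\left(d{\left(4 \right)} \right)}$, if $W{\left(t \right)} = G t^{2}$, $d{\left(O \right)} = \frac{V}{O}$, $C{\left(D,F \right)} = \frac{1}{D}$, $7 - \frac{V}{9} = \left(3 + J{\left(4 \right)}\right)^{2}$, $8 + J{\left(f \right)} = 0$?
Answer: $\frac{51963121}{160} \approx 3.2477 \cdot 10^{5}$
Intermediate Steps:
$J{\left(f \right)} = -8$ ($J{\left(f \right)} = -8 + 0 = -8$)
$V = -162$ ($V = 63 - 9 \left(3 - 8\right)^{2} = 63 - 9 \left(-5\right)^{2} = 63 - 225 = -162$)
$d{\left(O \right)} = - \frac{162}{O}$
$W{\left(t \right)} = 198 t^{2}$
$C{\left(160,137 \right)} + W{\left(d{\left(4 \right)} \right)} = \frac{1}{160} + 198 \left(- \frac{162}{4}\right)^{2} = \frac{1}{160} + 198 \left(\left(-162\right) \frac{1}{4}\right)^{2} = \frac{1}{160} + 198 \left(- \frac{81}{2}\right)^{2} = \frac{1}{160} + 198 \cdot \frac{6561}{4} = \frac{1}{160} + \frac{649539}{2} = \frac{51963121}{160}$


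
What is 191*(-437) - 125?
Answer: -83592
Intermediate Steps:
191*(-437) - 125 = -83467 - 125 = -83592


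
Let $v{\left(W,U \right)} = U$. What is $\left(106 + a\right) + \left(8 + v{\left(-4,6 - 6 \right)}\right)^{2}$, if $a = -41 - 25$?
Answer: $104$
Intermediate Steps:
$a = -66$ ($a = -41 - 25 = -66$)
$\left(106 + a\right) + \left(8 + v{\left(-4,6 - 6 \right)}\right)^{2} = \left(106 - 66\right) + \left(8 + \left(6 - 6\right)\right)^{2} = 40 + \left(8 + \left(6 - 6\right)\right)^{2} = 40 + \left(8 + 0\right)^{2} = 40 + 8^{2} = 40 + 64 = 104$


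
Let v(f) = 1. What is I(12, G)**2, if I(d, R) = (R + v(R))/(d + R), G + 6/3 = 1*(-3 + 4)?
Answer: 0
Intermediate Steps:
G = -1 (G = -2 + 1*(-3 + 4) = -2 + 1*1 = -2 + 1 = -1)
I(d, R) = (1 + R)/(R + d) (I(d, R) = (R + 1)/(d + R) = (1 + R)/(R + d))
I(12, G)**2 = ((1 - 1)/(-1 + 12))**2 = (0/11)**2 = ((1/11)*0)**2 = 0**2 = 0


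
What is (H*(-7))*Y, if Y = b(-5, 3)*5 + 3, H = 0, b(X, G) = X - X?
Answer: 0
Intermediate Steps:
b(X, G) = 0
Y = 3 (Y = 0*5 + 3 = 0 + 3 = 3)
(H*(-7))*Y = (0*(-7))*3 = 0*3 = 0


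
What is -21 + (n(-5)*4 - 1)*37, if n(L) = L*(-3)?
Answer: 2162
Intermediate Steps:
n(L) = -3*L
-21 + (n(-5)*4 - 1)*37 = -21 + (-3*(-5)*4 - 1)*37 = -21 + (15*4 - 1)*37 = -21 + (60 - 1)*37 = -21 + 59*37 = -21 + 2183 = 2162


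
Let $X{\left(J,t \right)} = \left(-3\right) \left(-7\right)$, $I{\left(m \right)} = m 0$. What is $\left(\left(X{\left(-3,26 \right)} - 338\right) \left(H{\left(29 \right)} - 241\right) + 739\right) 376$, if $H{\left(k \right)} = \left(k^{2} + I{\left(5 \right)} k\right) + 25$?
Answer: $-74217136$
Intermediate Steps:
$I{\left(m \right)} = 0$
$X{\left(J,t \right)} = 21$
$H{\left(k \right)} = 25 + k^{2}$ ($H{\left(k \right)} = \left(k^{2} + 0 k\right) + 25 = \left(k^{2} + 0\right) + 25 = k^{2} + 25 = 25 + k^{2}$)
$\left(\left(X{\left(-3,26 \right)} - 338\right) \left(H{\left(29 \right)} - 241\right) + 739\right) 376 = \left(\left(21 - 338\right) \left(\left(25 + 29^{2}\right) - 241\right) + 739\right) 376 = \left(- 317 \left(\left(25 + 841\right) - 241\right) + 739\right) 376 = \left(- 317 \left(866 - 241\right) + 739\right) 376 = \left(\left(-317\right) 625 + 739\right) 376 = \left(-198125 + 739\right) 376 = \left(-197386\right) 376 = -74217136$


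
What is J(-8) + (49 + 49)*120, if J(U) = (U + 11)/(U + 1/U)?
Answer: 764376/65 ≈ 11760.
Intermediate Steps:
J(U) = (11 + U)/(U + 1/U)
J(-8) + (49 + 49)*120 = -8*(11 - 8)/(1 + (-8)²) + (49 + 49)*120 = -8*3/(1 + 64) + 98*120 = -8*3/65 + 11760 = -8*1/65*3 + 11760 = -24/65 + 11760 = 764376/65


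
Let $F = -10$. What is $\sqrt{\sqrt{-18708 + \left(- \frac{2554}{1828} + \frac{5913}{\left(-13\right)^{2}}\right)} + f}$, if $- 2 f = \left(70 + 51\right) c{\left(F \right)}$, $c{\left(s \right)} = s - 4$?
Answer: $\frac{\sqrt{119581089628 + 11882 i \sqrt{2636488990726}}}{11882} \approx 29.197 + 2.3402 i$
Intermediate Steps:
$c{\left(s \right)} = -4 + s$
$f = 847$ ($f = - \frac{\left(70 + 51\right) \left(-4 - 10\right)}{2} = - \frac{121 \left(-14\right)}{2} = \left(- \frac{1}{2}\right) \left(-1694\right) = 847$)
$\sqrt{\sqrt{-18708 + \left(- \frac{2554}{1828} + \frac{5913}{\left(-13\right)^{2}}\right)} + f} = \sqrt{\sqrt{-18708 + \left(- \frac{2554}{1828} + \frac{5913}{\left(-13\right)^{2}}\right)} + 847} = \sqrt{\sqrt{-18708 + \left(\left(-2554\right) \frac{1}{1828} + \frac{5913}{169}\right)} + 847} = \sqrt{\sqrt{-18708 + \left(- \frac{1277}{914} + 5913 \cdot \frac{1}{169}\right)} + 847} = \sqrt{\sqrt{-18708 + \left(- \frac{1277}{914} + \frac{5913}{169}\right)} + 847} = \sqrt{\sqrt{-18708 + \frac{5188669}{154466}} + 847} = \sqrt{\sqrt{- \frac{2884561259}{154466}} + 847} = \sqrt{\frac{i \sqrt{2636488990726}}{11882} + 847} = \sqrt{847 + \frac{i \sqrt{2636488990726}}{11882}}$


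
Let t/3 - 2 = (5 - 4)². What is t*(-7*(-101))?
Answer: 6363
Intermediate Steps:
t = 9 (t = 6 + 3*(5 - 4)² = 6 + 3*1² = 6 + 3*1 = 6 + 3 = 9)
t*(-7*(-101)) = 9*(-7*(-101)) = 9*707 = 6363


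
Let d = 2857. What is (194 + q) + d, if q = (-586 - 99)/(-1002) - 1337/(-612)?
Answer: 312117553/102204 ≈ 3053.9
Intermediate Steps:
q = 293149/102204 (q = -685*(-1/1002) - 1337*(-1/612) = 685/1002 + 1337/612 = 293149/102204 ≈ 2.8683)
(194 + q) + d = (194 + 293149/102204) + 2857 = 20120725/102204 + 2857 = 312117553/102204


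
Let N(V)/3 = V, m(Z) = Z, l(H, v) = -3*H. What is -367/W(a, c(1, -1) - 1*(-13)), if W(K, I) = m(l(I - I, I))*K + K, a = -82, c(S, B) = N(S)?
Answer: 367/82 ≈ 4.4756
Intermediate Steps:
N(V) = 3*V
c(S, B) = 3*S
W(K, I) = K (W(K, I) = (-3*(I - I))*K + K = (-3*0)*K + K = 0*K + K = 0 + K = K)
-367/W(a, c(1, -1) - 1*(-13)) = -367/(-82) = -367*(-1/82) = 367/82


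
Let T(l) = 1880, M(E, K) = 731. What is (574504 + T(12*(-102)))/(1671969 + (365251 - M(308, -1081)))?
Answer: 576384/2036489 ≈ 0.28303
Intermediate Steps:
(574504 + T(12*(-102)))/(1671969 + (365251 - M(308, -1081))) = (574504 + 1880)/(1671969 + (365251 - 1*731)) = 576384/(1671969 + (365251 - 731)) = 576384/(1671969 + 364520) = 576384/2036489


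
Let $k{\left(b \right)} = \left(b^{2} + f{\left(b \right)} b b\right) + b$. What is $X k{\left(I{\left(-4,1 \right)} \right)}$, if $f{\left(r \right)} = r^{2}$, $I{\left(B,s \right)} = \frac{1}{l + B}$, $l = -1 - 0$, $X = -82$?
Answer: $\frac{8118}{625} \approx 12.989$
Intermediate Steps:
$l = -1$ ($l = -1 + 0 = -1$)
$I{\left(B,s \right)} = \frac{1}{-1 + B}$
$k{\left(b \right)} = b + b^{2} + b^{4}$ ($k{\left(b \right)} = \left(b^{2} + b^{2} b b\right) + b = \left(b^{2} + b^{3} b\right) + b = \left(b^{2} + b^{4}\right) + b = b + b^{2} + b^{4}$)
$X k{\left(I{\left(-4,1 \right)} \right)} = - 82 \frac{1 + \frac{1}{-1 - 4} + \left(\frac{1}{-1 - 4}\right)^{3}}{-1 - 4} = - 82 \frac{1 + \frac{1}{-5} + \left(\frac{1}{-5}\right)^{3}}{-5} = - 82 \left(- \frac{1 - \frac{1}{5} + \left(- \frac{1}{5}\right)^{3}}{5}\right) = - 82 \left(- \frac{1 - \frac{1}{5} - \frac{1}{125}}{5}\right) = - 82 \left(\left(- \frac{1}{5}\right) \frac{99}{125}\right) = \left(-82\right) \left(- \frac{99}{625}\right) = \frac{8118}{625}$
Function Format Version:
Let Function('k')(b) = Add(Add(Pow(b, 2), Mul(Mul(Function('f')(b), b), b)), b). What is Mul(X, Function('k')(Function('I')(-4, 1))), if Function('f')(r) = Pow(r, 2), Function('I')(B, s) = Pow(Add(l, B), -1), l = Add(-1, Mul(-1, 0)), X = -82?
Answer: Rational(8118, 625) ≈ 12.989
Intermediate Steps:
l = -1 (l = Add(-1, 0) = -1)
Function('I')(B, s) = Pow(Add(-1, B), -1)
Function('k')(b) = Add(b, Pow(b, 2), Pow(b, 4)) (Function('k')(b) = Add(Add(Pow(b, 2), Mul(Mul(Pow(b, 2), b), b)), b) = Add(Add(Pow(b, 2), Mul(Pow(b, 3), b)), b) = Add(Add(Pow(b, 2), Pow(b, 4)), b) = Add(b, Pow(b, 2), Pow(b, 4)))
Mul(X, Function('k')(Function('I')(-4, 1))) = Mul(-82, Mul(Pow(Add(-1, -4), -1), Add(1, Pow(Add(-1, -4), -1), Pow(Pow(Add(-1, -4), -1), 3)))) = Mul(-82, Mul(Pow(-5, -1), Add(1, Pow(-5, -1), Pow(Pow(-5, -1), 3)))) = Mul(-82, Mul(Rational(-1, 5), Add(1, Rational(-1, 5), Pow(Rational(-1, 5), 3)))) = Mul(-82, Mul(Rational(-1, 5), Add(1, Rational(-1, 5), Rational(-1, 125)))) = Mul(-82, Mul(Rational(-1, 5), Rational(99, 125))) = Mul(-82, Rational(-99, 625)) = Rational(8118, 625)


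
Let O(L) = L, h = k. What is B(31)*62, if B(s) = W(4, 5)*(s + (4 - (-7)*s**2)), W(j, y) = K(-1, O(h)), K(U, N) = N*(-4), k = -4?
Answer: 6707904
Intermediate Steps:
h = -4
K(U, N) = -4*N
W(j, y) = 16 (W(j, y) = -4*(-4) = 16)
B(s) = 64 + 16*s + 112*s**2 (B(s) = 16*(s + (4 - (-7)*s**2)) = 16*(s + (4 + 7*s**2)) = 16*(4 + s + 7*s**2) = 64 + 16*s + 112*s**2)
B(31)*62 = (64 + 16*31 + 112*31**2)*62 = (64 + 496 + 112*961)*62 = (64 + 496 + 107632)*62 = 108192*62 = 6707904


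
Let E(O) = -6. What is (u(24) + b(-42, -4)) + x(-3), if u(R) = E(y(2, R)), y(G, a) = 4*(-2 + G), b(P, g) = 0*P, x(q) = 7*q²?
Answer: 57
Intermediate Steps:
b(P, g) = 0
y(G, a) = -8 + 4*G
u(R) = -6
(u(24) + b(-42, -4)) + x(-3) = (-6 + 0) + 7*(-3)² = -6 + 7*9 = -6 + 63 = 57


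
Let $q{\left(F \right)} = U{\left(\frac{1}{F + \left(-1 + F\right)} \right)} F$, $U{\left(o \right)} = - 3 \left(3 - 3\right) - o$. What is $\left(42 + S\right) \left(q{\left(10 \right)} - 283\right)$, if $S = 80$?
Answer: $- \frac{657214}{19} \approx -34590.0$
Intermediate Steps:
$U{\left(o \right)} = - o$ ($U{\left(o \right)} = \left(-3\right) 0 - o = 0 - o = - o$)
$q{\left(F \right)} = - \frac{F}{-1 + 2 F}$ ($q{\left(F \right)} = - \frac{1}{F + \left(-1 + F\right)} F = - \frac{1}{-1 + 2 F} F = - \frac{F}{-1 + 2 F}$)
$\left(42 + S\right) \left(q{\left(10 \right)} - 283\right) = \left(42 + 80\right) \left(\left(-1\right) 10 \frac{1}{-1 + 2 \cdot 10} - 283\right) = 122 \left(\left(-1\right) 10 \frac{1}{-1 + 20} - 283\right) = 122 \left(\left(-1\right) 10 \cdot \frac{1}{19} - 283\right) = 122 \left(- \frac{10}{19} - 283\right) = 122 \left(- \frac{5387}{19}\right) = - \frac{657214}{19}$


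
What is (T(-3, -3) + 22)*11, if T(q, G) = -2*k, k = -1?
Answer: 264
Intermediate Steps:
T(q, G) = 2 (T(q, G) = -2*(-1) = 2)
(T(-3, -3) + 22)*11 = (2 + 22)*11 = 24*11 = 264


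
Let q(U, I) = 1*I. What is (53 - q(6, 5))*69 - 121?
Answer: 3191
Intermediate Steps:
q(U, I) = I
(53 - q(6, 5))*69 - 121 = (53 - 1*5)*69 - 121 = (53 - 5)*69 - 121 = 48*69 - 121 = 3312 - 121 = 3191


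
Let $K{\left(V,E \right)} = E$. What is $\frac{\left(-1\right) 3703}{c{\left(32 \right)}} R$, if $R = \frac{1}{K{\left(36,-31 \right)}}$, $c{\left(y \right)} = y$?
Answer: $\frac{3703}{992} \approx 3.7329$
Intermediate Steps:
$R = - \frac{1}{31}$ ($R = \frac{1}{-31} = - \frac{1}{31} \approx -0.032258$)
$\frac{\left(-1\right) 3703}{c{\left(32 \right)}} R = \frac{\left(-1\right) 3703}{32} \left(- \frac{1}{31}\right) = \left(-3703\right) \frac{1}{32} \left(- \frac{1}{31}\right) = \left(- \frac{3703}{32}\right) \left(- \frac{1}{31}\right) = \frac{3703}{992}$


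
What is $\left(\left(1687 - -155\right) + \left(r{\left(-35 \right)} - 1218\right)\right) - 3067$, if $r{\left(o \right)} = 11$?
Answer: $-2432$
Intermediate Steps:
$\left(\left(1687 - -155\right) + \left(r{\left(-35 \right)} - 1218\right)\right) - 3067 = \left(\left(1687 - -155\right) + \left(11 - 1218\right)\right) - 3067 = \left(\left(1687 + 155\right) - 1207\right) - 3067 = \left(1842 - 1207\right) - 3067 = 635 - 3067 = -2432$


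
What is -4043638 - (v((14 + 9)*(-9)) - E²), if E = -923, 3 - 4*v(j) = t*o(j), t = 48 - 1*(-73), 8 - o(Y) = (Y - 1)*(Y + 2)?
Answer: -17925311/4 ≈ -4.4813e+6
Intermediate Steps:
o(Y) = 8 - (-1 + Y)*(2 + Y) (o(Y) = 8 - (Y - 1)*(Y + 2) = 8 - (-1 + Y)*(2 + Y))
t = 121 (t = 48 + 73 = 121)
v(j) = -1207/4 + 121*j/4 + 121*j²/4 (v(j) = ¾ - 121*(10 - j - j²)/4 = ¾ - (1210 - 121*j - 121*j²)/4 = ¾ + (-605/2 + 121*j/4 + 121*j²/4) = -1207/4 + 121*j/4 + 121*j²/4)
-4043638 - (v((14 + 9)*(-9)) - E²) = -4043638 - ((-1207/4 + 121*((14 + 9)*(-9))/4 + 121*((14 + 9)*(-9))²/4) - 1*(-923)²) = -4043638 - ((-1207/4 + 121*(23*(-9))/4 + 121*(23*(-9))²/4) - 1*851929) = -4043638 - ((-1207/4 + (121/4)*(-207) + (121/4)*(-207)²) - 851929) = -4043638 - ((-1207/4 - 25047/4 + (121/4)*42849) - 851929) = -4043638 - ((-1207/4 - 25047/4 + 5184729/4) - 851929) = -4043638 - (5158475/4 - 851929) = -4043638 - 1*1750759/4 = -4043638 - 1750759/4 = -17925311/4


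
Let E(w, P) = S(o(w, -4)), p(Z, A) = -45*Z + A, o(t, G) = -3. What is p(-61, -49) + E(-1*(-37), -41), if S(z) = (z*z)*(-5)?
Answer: 2651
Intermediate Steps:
S(z) = -5*z² (S(z) = z²*(-5) = -5*z²)
p(Z, A) = A - 45*Z
E(w, P) = -45 (E(w, P) = -5*(-3)² = -5*9 = -45)
p(-61, -49) + E(-1*(-37), -41) = (-49 - 45*(-61)) - 45 = (-49 + 2745) - 45 = 2696 - 45 = 2651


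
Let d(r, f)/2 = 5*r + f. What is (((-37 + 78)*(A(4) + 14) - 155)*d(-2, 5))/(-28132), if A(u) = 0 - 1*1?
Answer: 945/7033 ≈ 0.13437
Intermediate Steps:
A(u) = -1 (A(u) = 0 - 1 = -1)
d(r, f) = 2*f + 10*r (d(r, f) = 2*(5*r + f) = 2*(f + 5*r) = 2*f + 10*r)
(((-37 + 78)*(A(4) + 14) - 155)*d(-2, 5))/(-28132) = (((-37 + 78)*(-1 + 14) - 155)*(2*5 + 10*(-2)))/(-28132) = ((41*13 - 155)*(10 - 20))*(-1/28132) = ((533 - 155)*(-10))*(-1/28132) = (378*(-10))*(-1/28132) = -3780*(-1/28132) = 945/7033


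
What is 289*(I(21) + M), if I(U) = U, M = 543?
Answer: 162996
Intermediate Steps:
289*(I(21) + M) = 289*(21 + 543) = 289*564 = 162996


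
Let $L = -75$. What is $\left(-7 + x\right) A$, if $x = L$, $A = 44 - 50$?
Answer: $492$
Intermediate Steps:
$A = -6$
$x = -75$
$\left(-7 + x\right) A = \left(-7 - 75\right) \left(-6\right) = \left(-82\right) \left(-6\right) = 492$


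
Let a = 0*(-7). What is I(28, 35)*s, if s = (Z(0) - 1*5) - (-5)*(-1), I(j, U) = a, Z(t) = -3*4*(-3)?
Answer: 0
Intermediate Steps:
a = 0
Z(t) = 36 (Z(t) = -12*(-3) = 36)
I(j, U) = 0
s = 26 (s = (36 - 1*5) - (-5)*(-1) = (36 - 5) - 1*5 = 31 - 5 = 26)
I(28, 35)*s = 0*26 = 0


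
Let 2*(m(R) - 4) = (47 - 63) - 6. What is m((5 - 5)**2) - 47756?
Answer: -47763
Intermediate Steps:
m(R) = -7 (m(R) = 4 + ((47 - 63) - 6)/2 = 4 + (-16 - 6)/2 = 4 + (1/2)*(-22) = 4 - 11 = -7)
m((5 - 5)**2) - 47756 = -7 - 47756 = -47763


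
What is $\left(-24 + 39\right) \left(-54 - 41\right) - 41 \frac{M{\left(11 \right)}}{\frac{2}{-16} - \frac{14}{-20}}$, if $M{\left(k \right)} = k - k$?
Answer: $-1425$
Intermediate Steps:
$M{\left(k \right)} = 0$
$\left(-24 + 39\right) \left(-54 - 41\right) - 41 \frac{M{\left(11 \right)}}{\frac{2}{-16} - \frac{14}{-20}} = \left(-24 + 39\right) \left(-54 - 41\right) - 41 \frac{0}{\frac{2}{-16} - \frac{14}{-20}} = 15 \left(-95\right) - 41 \frac{0}{2 \left(- \frac{1}{16}\right) - - \frac{7}{10}} = -1425 - 41 \frac{0}{- \frac{1}{8} + \frac{7}{10}} = -1425 - 41 \frac{0}{\frac{23}{40}} = -1425 - 41 \cdot 0 \cdot \frac{40}{23} = -1425 - 0 = -1425 + 0 = -1425$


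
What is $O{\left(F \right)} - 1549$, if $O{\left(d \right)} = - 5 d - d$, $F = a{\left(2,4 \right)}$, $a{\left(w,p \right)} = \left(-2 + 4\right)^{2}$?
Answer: $-1573$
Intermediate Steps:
$a{\left(w,p \right)} = 4$ ($a{\left(w,p \right)} = 2^{2} = 4$)
$F = 4$
$O{\left(d \right)} = - 6 d$
$O{\left(F \right)} - 1549 = \left(-6\right) 4 - 1549 = -24 - 1549 = -1573$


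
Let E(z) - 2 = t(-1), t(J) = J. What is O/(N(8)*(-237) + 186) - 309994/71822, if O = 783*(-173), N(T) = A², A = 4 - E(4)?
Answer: 1520896330/23306239 ≈ 65.257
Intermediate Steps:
E(z) = 1 (E(z) = 2 - 1 = 1)
A = 3 (A = 4 - 1*1 = 4 - 1 = 3)
N(T) = 9 (N(T) = 3² = 9)
O = -135459
O/(N(8)*(-237) + 186) - 309994/71822 = -135459/(9*(-237) + 186) - 309994/71822 = -135459/(-2133 + 186) - 309994*1/71822 = -135459/(-1947) - 154997/35911 = -135459*(-1/1947) - 154997/35911 = 45153/649 - 154997/35911 = 1520896330/23306239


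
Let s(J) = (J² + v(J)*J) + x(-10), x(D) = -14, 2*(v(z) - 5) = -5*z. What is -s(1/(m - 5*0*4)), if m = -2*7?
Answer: 5631/392 ≈ 14.365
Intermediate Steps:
m = -14
v(z) = 5 - 5*z/2 (v(z) = 5 + (-5*z)/2 = 5 - 5*z/2)
s(J) = -14 + J² + J*(5 - 5*J/2) (s(J) = (J² + (5 - 5*J/2)*J) - 14 = (J² + J*(5 - 5*J/2)) - 14 = -14 + J² + J*(5 - 5*J/2))
-s(1/(m - 5*0*4)) = -(-14 + 5/(-14 - 5*0*4) - 3/(2*(-14 - 5*0*4)²)) = -(-14 + 5/(-14 + 0*4) - 3/(2*(-14 + 0*4)²)) = -(-14 + 5/(-14 + 0) - 3/(2*(-14 + 0)²)) = -(-14 + 5/(-14) - 3*(1/(-14))²/2) = -(-14 + 5*(-1/14) - 3*(-1/14)²/2) = -(-14 - 5/14 - 3/2*1/196) = -(-14 - 5/14 - 3/392) = -1*(-5631/392) = 5631/392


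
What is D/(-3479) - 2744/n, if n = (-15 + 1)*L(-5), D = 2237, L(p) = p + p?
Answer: -352127/17395 ≈ -20.243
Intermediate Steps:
L(p) = 2*p
n = 140 (n = (-15 + 1)*(2*(-5)) = -14*(-10) = 140)
D/(-3479) - 2744/n = 2237/(-3479) - 2744/140 = 2237*(-1/3479) - 2744*1/140 = -2237/3479 - 98/5 = -352127/17395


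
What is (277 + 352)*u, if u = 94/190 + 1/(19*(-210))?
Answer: 1241017/3990 ≈ 311.03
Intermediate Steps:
u = 1973/3990 (u = 94*(1/190) + (1/19)*(-1/210) = 47/95 - 1/3990 = 1973/3990 ≈ 0.49449)
(277 + 352)*u = (277 + 352)*(1973/3990) = 629*(1973/3990) = 1241017/3990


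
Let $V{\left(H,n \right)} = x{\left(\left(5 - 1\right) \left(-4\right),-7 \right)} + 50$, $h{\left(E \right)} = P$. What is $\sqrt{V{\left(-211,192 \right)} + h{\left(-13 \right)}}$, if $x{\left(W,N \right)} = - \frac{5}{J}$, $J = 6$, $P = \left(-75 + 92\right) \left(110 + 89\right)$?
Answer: $\frac{\sqrt{123558}}{6} \approx 58.585$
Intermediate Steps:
$P = 3383$ ($P = 17 \cdot 199 = 3383$)
$h{\left(E \right)} = 3383$
$x{\left(W,N \right)} = - \frac{5}{6}$
$V{\left(H,n \right)} = \frac{295}{6}$ ($V{\left(H,n \right)} = - \frac{5}{6} + 50 = \frac{295}{6}$)
$\sqrt{V{\left(-211,192 \right)} + h{\left(-13 \right)}} = \sqrt{\frac{295}{6} + 3383} = \sqrt{\frac{20593}{6}} = \frac{\sqrt{123558}}{6}$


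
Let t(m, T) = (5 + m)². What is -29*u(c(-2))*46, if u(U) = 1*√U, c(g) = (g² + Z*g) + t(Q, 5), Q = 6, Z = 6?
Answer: -1334*√113 ≈ -14181.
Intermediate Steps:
c(g) = 121 + g² + 6*g (c(g) = (g² + 6*g) + (5 + 6)² = (g² + 6*g) + 11² = (g² + 6*g) + 121 = 121 + g² + 6*g)
u(U) = √U
-29*u(c(-2))*46 = -29*√(121 + (-2)² + 6*(-2))*46 = -29*√(121 + 4 - 12)*46 = -29*√113*46 = -1334*√113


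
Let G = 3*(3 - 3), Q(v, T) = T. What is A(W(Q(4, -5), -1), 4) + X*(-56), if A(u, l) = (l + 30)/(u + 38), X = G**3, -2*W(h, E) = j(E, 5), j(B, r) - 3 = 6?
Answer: 68/67 ≈ 1.0149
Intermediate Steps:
j(B, r) = 9 (j(B, r) = 3 + 6 = 9)
W(h, E) = -9/2 (W(h, E) = -1/2*9 = -9/2)
G = 0 (G = 3*0 = 0)
X = 0 (X = 0**3 = 0)
A(u, l) = (30 + l)/(38 + u)
A(W(Q(4, -5), -1), 4) + X*(-56) = (30 + 4)/(38 - 9/2) + 0*(-56) = 34/(67/2) + 0 = (2/67)*34 + 0 = 68/67 + 0 = 68/67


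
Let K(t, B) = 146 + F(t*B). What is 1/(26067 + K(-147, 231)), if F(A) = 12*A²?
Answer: 1/13836960401 ≈ 7.2270e-11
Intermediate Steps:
K(t, B) = 146 + 12*B²*t² (K(t, B) = 146 + 12*(t*B)² = 146 + 12*(B*t)² = 146 + 12*(B²*t²) = 146 + 12*B²*t²)
1/(26067 + K(-147, 231)) = 1/(26067 + (146 + 12*231²*(-147)²)) = 1/(26067 + (146 + 12*53361*21609)) = 1/(26067 + (146 + 13836934188)) = 1/(26067 + 13836934334) = 1/13836960401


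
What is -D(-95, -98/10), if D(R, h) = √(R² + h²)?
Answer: -√228026/5 ≈ -95.504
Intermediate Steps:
-D(-95, -98/10) = -√((-95)² + (-98/10)²) = -√(9025 + (-98*⅒)²) = -√(9025 + (-49/5)²) = -√(9025 + 2401/25) = -√(228026/25) = -√228026/5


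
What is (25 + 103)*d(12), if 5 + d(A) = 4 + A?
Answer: 1408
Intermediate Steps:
d(A) = -1 + A (d(A) = -5 + (4 + A) = -1 + A)
(25 + 103)*d(12) = (25 + 103)*(-1 + 12) = 128*11 = 1408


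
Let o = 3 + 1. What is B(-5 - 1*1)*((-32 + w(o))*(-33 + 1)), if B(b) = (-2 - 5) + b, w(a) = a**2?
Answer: -6656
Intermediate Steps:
o = 4
B(b) = -7 + b
B(-5 - 1*1)*((-32 + w(o))*(-33 + 1)) = (-7 + (-5 - 1*1))*((-32 + 4**2)*(-33 + 1)) = (-7 + (-5 - 1))*((-32 + 16)*(-32)) = (-7 - 6)*(-16*(-32)) = -13*512 = -6656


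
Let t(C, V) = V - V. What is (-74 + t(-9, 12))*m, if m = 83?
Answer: -6142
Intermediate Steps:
t(C, V) = 0
(-74 + t(-9, 12))*m = (-74 + 0)*83 = -74*83 = -6142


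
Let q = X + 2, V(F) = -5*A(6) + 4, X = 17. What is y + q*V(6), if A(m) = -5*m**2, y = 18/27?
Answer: 51530/3 ≈ 17177.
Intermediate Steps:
y = 2/3 (y = 18*(1/27) = 2/3 ≈ 0.66667)
V(F) = 904 (V(F) = -(-25)*6**2 + 4 = -(-25)*36 + 4 = -5*(-180) + 4 = 900 + 4 = 904)
q = 19 (q = 17 + 2 = 19)
y + q*V(6) = 2/3 + 19*904 = 2/3 + 17176 = 51530/3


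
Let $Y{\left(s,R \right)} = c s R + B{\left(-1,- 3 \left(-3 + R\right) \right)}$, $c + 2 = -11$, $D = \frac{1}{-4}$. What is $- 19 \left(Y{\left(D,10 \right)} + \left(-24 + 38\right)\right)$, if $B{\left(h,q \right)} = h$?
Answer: $- \frac{1729}{2} \approx -864.5$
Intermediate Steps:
$D = - \frac{1}{4} \approx -0.25$
$c = -13$ ($c = -2 - 11 = -13$)
$Y{\left(s,R \right)} = -1 - 13 R s$ ($Y{\left(s,R \right)} = - 13 s R - 1 = - 13 R s - 1 = -1 - 13 R s$)
$- 19 \left(Y{\left(D,10 \right)} + \left(-24 + 38\right)\right) = - 19 \left(\left(-1 - 130 \left(- \frac{1}{4}\right)\right) + \left(-24 + 38\right)\right) = - 19 \left(\left(-1 + \frac{65}{2}\right) + 14\right) = - 19 \left(\frac{63}{2} + 14\right) = \left(-19\right) \frac{91}{2} = - \frac{1729}{2}$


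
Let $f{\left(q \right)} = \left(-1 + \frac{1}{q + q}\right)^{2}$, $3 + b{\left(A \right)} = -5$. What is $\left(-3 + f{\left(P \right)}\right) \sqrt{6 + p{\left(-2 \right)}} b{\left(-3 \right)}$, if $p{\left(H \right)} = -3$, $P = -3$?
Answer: $\frac{118 \sqrt{3}}{9} \approx 22.709$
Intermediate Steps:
$b{\left(A \right)} = -8$ ($b{\left(A \right)} = -3 - 5 = -8$)
$f{\left(q \right)} = \left(-1 + \frac{1}{2 q}\right)^{2}$
$\left(-3 + f{\left(P \right)}\right) \sqrt{6 + p{\left(-2 \right)}} b{\left(-3 \right)} = \left(-3 + \frac{\left(-1 + 2 \left(-3\right)\right)^{2}}{4 \cdot 9}\right) \sqrt{6 - 3} \left(-8\right) = \left(-3 + \frac{1}{4} \cdot \frac{1}{9} \left(-1 - 6\right)^{2}\right) \sqrt{3} \left(-8\right) = \left(-3 + \frac{1}{4} \cdot \frac{1}{9} \left(-7\right)^{2}\right) \sqrt{3} \left(-8\right) = \left(-3 + \frac{1}{4} \cdot \frac{1}{9} \cdot 49\right) \sqrt{3} \left(-8\right) = \left(-3 + \frac{49}{36}\right) \sqrt{3} \left(-8\right) = - \frac{59 \sqrt{3}}{36} \left(-8\right) = \frac{118 \sqrt{3}}{9}$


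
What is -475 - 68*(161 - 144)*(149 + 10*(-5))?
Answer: -114919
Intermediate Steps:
-475 - 68*(161 - 144)*(149 + 10*(-5)) = -475 - 1156*(149 - 50) = -475 - 1156*99 = -475 - 68*1683 = -475 - 114444 = -114919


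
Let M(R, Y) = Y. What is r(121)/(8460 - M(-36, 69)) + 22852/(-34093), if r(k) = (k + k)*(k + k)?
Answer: 1804871320/286074363 ≈ 6.3091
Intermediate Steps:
r(k) = 4*k**2 (r(k) = (2*k)*(2*k) = 4*k**2)
r(121)/(8460 - M(-36, 69)) + 22852/(-34093) = (4*121**2)/(8460 - 1*69) + 22852/(-34093) = (4*14641)/(8460 - 69) + 22852*(-1/34093) = 58564/8391 - 22852/34093 = 1804871320/286074363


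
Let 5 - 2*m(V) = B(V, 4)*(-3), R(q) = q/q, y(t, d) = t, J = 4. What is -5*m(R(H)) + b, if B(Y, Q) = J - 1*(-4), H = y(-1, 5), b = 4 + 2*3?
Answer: -125/2 ≈ -62.500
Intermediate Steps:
b = 10 (b = 4 + 6 = 10)
H = -1
B(Y, Q) = 8 (B(Y, Q) = 4 - 1*(-4) = 4 + 4 = 8)
R(q) = 1
m(V) = 29/2 (m(V) = 5/2 - 4*(-3) = 5/2 - ½*(-24) = 5/2 + 12 = 29/2)
-5*m(R(H)) + b = -5*29/2 + 10 = -145/2 + 10 = -125/2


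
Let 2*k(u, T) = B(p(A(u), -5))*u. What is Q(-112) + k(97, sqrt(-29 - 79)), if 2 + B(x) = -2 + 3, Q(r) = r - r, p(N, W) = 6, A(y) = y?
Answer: -97/2 ≈ -48.500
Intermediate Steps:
Q(r) = 0
B(x) = -1 (B(x) = -2 + (-2 + 3) = -2 + 1 = -1)
k(u, T) = -u/2 (k(u, T) = (-u)/2 = -u/2)
Q(-112) + k(97, sqrt(-29 - 79)) = 0 - 1/2*97 = 0 - 97/2 = -97/2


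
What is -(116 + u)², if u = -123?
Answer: -49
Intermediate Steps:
-(116 + u)² = -(116 - 123)² = -1*(-7)² = -1*49 = -49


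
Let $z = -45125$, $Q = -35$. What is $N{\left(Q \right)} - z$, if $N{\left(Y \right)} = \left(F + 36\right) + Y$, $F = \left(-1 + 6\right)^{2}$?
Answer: $45151$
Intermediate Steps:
$F = 25$ ($F = 5^{2} = 25$)
$N{\left(Y \right)} = 61 + Y$ ($N{\left(Y \right)} = \left(25 + 36\right) + Y = 61 + Y$)
$N{\left(Q \right)} - z = \left(61 - 35\right) - -45125 = 26 + 45125 = 45151$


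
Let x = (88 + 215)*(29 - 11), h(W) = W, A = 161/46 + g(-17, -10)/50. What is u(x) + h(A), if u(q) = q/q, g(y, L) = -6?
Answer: 219/50 ≈ 4.3800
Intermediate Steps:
A = 169/50 (A = 161/46 - 6/50 = 161*(1/46) - 6*1/50 = 7/2 - 3/25 = 169/50 ≈ 3.3800)
x = 5454 (x = 303*18 = 5454)
u(q) = 1
u(x) + h(A) = 1 + 169/50 = 219/50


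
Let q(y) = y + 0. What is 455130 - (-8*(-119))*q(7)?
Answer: 448466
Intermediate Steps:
q(y) = y
455130 - (-8*(-119))*q(7) = 455130 - (-8*(-119))*7 = 455130 - 952*7 = 455130 - 1*6664 = 455130 - 6664 = 448466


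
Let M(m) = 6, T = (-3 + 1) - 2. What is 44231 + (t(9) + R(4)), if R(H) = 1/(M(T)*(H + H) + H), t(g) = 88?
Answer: 2304589/52 ≈ 44319.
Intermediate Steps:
T = -4 (T = -2 - 2 = -4)
R(H) = 1/(13*H) (R(H) = 1/(6*(H + H) + H) = 1/(6*(2*H) + H) = 1/(12*H + H) = 1/(13*H))
44231 + (t(9) + R(4)) = 44231 + (88 + (1/13)/4) = 44231 + (88 + (1/13)*(¼)) = 44231 + (88 + 1/52) = 44231 + 4577/52 = 2304589/52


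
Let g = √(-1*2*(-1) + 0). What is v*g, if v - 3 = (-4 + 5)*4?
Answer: 7*√2 ≈ 9.8995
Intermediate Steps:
v = 7 (v = 3 + (-4 + 5)*4 = 3 + 1*4 = 3 + 4 = 7)
g = √2 (g = √(-2*(-1) + 0) = √(2 + 0) = √2 ≈ 1.4142)
v*g = 7*√2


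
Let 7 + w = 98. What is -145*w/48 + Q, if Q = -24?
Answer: -14347/48 ≈ -298.90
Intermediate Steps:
w = 91 (w = -7 + 98 = 91)
-145*w/48 + Q = -13195/48 - 24 = -14347/48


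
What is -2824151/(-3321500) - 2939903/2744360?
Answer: -1379726559/6243419000 ≈ -0.22099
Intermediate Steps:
-2824151/(-3321500) - 2939903/2744360 = -2824151*(-1/3321500) - 2939903*1/2744360 = 38687/45500 - 2939903/2744360 = -1379726559/6243419000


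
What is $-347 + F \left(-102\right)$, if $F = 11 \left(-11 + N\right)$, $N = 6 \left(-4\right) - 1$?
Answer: $40045$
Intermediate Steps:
$N = -25$ ($N = -24 - 1 = -25$)
$F = -396$ ($F = 11 \left(-11 - 25\right) = 11 \left(-36\right) = -396$)
$-347 + F \left(-102\right) = -347 - -40392 = -347 + 40392 = 40045$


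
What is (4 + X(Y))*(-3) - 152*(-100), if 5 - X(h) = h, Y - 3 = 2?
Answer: 15188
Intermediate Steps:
Y = 5 (Y = 3 + 2 = 5)
X(h) = 5 - h
(4 + X(Y))*(-3) - 152*(-100) = (4 + (5 - 1*5))*(-3) - 152*(-100) = (4 + (5 - 5))*(-3) + 15200 = (4 + 0)*(-3) + 15200 = 4*(-3) + 15200 = -12 + 15200 = 15188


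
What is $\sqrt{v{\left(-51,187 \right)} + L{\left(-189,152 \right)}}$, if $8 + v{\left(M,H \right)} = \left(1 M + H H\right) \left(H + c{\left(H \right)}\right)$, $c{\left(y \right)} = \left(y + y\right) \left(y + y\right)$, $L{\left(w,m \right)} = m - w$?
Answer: $\sqrt{4890720167} \approx 69934.0$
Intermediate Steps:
$c{\left(y \right)} = 4 y^{2}$ ($c{\left(y \right)} = 2 y 2 y = 4 y^{2}$)
$v{\left(M,H \right)} = -8 + \left(H + 4 H^{2}\right) \left(M + H^{2}\right)$ ($v{\left(M,H \right)} = -8 + \left(1 M + H H\right) \left(H + 4 H^{2}\right) = -8 + \left(M + H^{2}\right) \left(H + 4 H^{2}\right) = -8 + \left(H + 4 H^{2}\right) \left(M + H^{2}\right)$)
$\sqrt{v{\left(-51,187 \right)} + L{\left(-189,152 \right)}} = \sqrt{\left(-8 + 187^{3} + 4 \cdot 187^{4} + 187 \left(-51\right) + 4 \left(-51\right) 187^{2}\right) + \left(152 - -189\right)} = \sqrt{\left(-8 + 6539203 + 4 \cdot 1222830961 - 9537 + 4 \left(-51\right) 34969\right) + \left(152 + 189\right)} = \sqrt{\left(-8 + 6539203 + 4891323844 - 9537 - 7133676\right) + 341} = \sqrt{4890719826 + 341} = \sqrt{4890720167}$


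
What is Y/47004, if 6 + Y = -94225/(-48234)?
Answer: -195179/2267190936 ≈ -8.6088e-5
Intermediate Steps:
Y = -195179/48234 (Y = -6 - 94225/(-48234) = -6 - 94225*(-1/48234) = -6 + 94225/48234 = -195179/48234 ≈ -4.0465)
Y/47004 = -195179/48234/47004 = -195179/48234*1/47004 = -195179/2267190936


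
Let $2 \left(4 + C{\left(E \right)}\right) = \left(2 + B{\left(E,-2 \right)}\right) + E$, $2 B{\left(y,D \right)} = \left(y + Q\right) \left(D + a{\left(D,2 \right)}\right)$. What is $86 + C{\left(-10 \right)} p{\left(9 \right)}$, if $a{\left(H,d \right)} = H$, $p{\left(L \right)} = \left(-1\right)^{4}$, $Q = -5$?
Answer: $93$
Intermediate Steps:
$p{\left(L \right)} = 1$
$B{\left(y,D \right)} = D \left(-5 + y\right)$ ($B{\left(y,D \right)} = \frac{\left(y - 5\right) \left(D + D\right)}{2} = \frac{\left(-5 + y\right) 2 D}{2} = \frac{2 D \left(-5 + y\right)}{2} = D \left(-5 + y\right)$)
$C{\left(E \right)} = 2 - \frac{E}{2}$ ($C{\left(E \right)} = -4 + \frac{\left(2 - 2 \left(-5 + E\right)\right) + E}{2} = -4 + \frac{\left(2 - \left(-10 + 2 E\right)\right) + E}{2} = -4 + \frac{\left(12 - 2 E\right) + E}{2} = -4 + \frac{12 - E}{2} = -4 - \left(-6 + \frac{E}{2}\right) = 2 - \frac{E}{2}$)
$86 + C{\left(-10 \right)} p{\left(9 \right)} = 86 + \left(2 - -5\right) 1 = 86 + \left(2 + 5\right) 1 = 86 + 7 \cdot 1 = 86 + 7 = 93$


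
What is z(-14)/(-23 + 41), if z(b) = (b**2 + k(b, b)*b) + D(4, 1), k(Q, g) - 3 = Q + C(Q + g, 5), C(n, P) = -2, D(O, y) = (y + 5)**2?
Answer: 23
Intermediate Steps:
D(O, y) = (5 + y)**2
k(Q, g) = 1 + Q (k(Q, g) = 3 + (Q - 2) = 3 + (-2 + Q) = 1 + Q)
z(b) = 36 + b**2 + b*(1 + b) (z(b) = (b**2 + (1 + b)*b) + (5 + 1)**2 = (b**2 + b*(1 + b)) + 6**2 = (b**2 + b*(1 + b)) + 36 = 36 + b**2 + b*(1 + b))
z(-14)/(-23 + 41) = (36 - 14 + 2*(-14)**2)/(-23 + 41) = (36 - 14 + 2*196)/18 = (36 - 14 + 392)*(1/18) = 414*(1/18) = 23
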